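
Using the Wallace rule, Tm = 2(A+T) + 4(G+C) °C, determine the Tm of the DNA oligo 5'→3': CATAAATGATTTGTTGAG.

Counting bases: G=4, T=7, C=1, A=6
So N_AT = 13 and N_GC = 5.
Tm = 4·5 + 2·13 = 20 + 26 = 46°C

46°C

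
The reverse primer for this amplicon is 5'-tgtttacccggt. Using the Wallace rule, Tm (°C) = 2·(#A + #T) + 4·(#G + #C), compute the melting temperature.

T=5, C=3, A=1, G=3
A+T = 6, G+C = 6
Tm = 2×6 + 4×6 = 36°C

36°C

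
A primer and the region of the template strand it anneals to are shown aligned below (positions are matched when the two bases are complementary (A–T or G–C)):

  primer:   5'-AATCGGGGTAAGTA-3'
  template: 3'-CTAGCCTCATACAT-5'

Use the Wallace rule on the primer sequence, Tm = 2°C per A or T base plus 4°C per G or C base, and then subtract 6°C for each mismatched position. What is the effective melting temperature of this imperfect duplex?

Primer base counts: A=5, T=3, G=5, C=1 → A+T=8, G+C=6
Perfect-match Tm = 2(8) + 4(6) = 16 + 24 = 40°C
Mismatches (positions where the bases are not complementary): 3 (at positions 1, 7, 11)
Effective Tm = 40 − 3×6 = 40 − 18 = 22°C

22°C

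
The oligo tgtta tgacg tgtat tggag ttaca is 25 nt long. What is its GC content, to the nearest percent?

Scanning the sequence gives C=2, G=7, A=6, T=10.
G+C = 7 + 2 = 9 out of 25 bases
%GC = 9/25 × 100 = 36% ≈ 36%

36%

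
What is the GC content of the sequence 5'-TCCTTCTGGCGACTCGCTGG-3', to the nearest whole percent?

65%

Scanning the sequence gives A=1, T=6, G=6, C=7.
G+C = 6 + 7 = 13 out of 20 bases
%GC = 13/20 × 100 = 65% ≈ 65%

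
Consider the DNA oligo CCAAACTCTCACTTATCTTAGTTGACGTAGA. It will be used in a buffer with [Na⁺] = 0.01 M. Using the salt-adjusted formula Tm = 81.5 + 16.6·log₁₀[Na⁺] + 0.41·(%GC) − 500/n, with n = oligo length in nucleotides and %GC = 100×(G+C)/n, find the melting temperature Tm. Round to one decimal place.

Length n = 31. Scanning the sequence gives G=4, T=10, A=9, C=8.
G+C = 12, so %GC = 12/31 × 100 = 38.71%
Salt term: 16.6 × (-2) = -33.2
GC term: 0.41 × 38.71 = 15.871; length term: −500/31 = −16.129
Tm = 81.5 + (-33.2) + 15.871 − 16.129 = 48.042 → 48.0°C

48.0°C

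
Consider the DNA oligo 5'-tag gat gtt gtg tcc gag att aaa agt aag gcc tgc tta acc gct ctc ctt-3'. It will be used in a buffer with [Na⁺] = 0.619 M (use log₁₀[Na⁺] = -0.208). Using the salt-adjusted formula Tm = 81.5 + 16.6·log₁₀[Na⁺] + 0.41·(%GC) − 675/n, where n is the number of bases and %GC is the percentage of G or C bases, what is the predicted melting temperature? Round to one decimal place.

83.3°C

Length n = 51. Scanning the sequence gives T=16, G=12, A=12, C=11.
G+C = 23, so %GC = 23/51 × 100 = 45.098%
Salt term: 16.6 × (-0.208) = -3.453
GC term: 0.41 × 45.098 = 18.49; length term: −675/51 = −13.235
Tm = 81.5 + (-3.453) + 18.49 − 13.235 = 83.302 → 83.3°C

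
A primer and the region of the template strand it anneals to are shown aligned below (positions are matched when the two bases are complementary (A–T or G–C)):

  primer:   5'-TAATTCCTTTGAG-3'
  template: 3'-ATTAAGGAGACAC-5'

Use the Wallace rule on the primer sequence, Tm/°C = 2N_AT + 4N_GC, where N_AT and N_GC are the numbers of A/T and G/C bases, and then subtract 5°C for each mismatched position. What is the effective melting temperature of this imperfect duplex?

Primer base counts: A=3, T=6, G=2, C=2 → A+T=9, G+C=4
Perfect-match Tm = 2(9) + 4(4) = 18 + 16 = 34°C
Mismatches (positions where the bases are not complementary): 2 (at positions 9, 12)
Effective Tm = 34 − 2×5 = 34 − 10 = 24°C

24°C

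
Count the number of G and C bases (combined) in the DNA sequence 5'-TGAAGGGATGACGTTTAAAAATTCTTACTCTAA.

10

Counting bases: C=4, T=11, G=6, A=12
Total G or C: 6 + 4 = 10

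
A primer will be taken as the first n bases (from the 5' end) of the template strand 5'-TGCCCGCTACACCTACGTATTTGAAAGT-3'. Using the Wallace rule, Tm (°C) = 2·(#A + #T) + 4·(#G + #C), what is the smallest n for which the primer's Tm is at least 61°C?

n = 20

First 19 bases: TGCCCGCTACACCTACGTA → Tm = 60°C (< 61°C)
First 20 bases: TGCCCGCTACACCTACGTAT → Tm = 62°C (≥ 61°C)
Each additional base adds 2°C (A/T) or 4°C (G/C), so Tm is non-decreasing in n; n = 20 is the first length to reach 61°C.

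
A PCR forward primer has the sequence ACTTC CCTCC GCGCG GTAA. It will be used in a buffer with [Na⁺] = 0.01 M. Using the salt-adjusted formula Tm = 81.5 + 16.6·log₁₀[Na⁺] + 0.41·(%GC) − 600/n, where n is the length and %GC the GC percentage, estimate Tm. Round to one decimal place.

Length n = 19. Scanning the sequence gives T=4, A=3, C=8, G=4.
G+C = 12, so %GC = 12/19 × 100 = 63.158%
Salt term: 16.6 × (-2) = -33.2
GC term: 0.41 × 63.158 = 25.895; length term: −600/19 = −31.579
Tm = 81.5 + (-33.2) + 25.895 − 31.579 = 42.616 → 42.6°C

42.6°C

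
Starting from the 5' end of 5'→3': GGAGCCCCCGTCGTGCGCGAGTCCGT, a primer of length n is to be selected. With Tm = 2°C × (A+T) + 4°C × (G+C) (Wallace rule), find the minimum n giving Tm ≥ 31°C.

First 8 bases: GGAGCCCC → Tm = 30°C (< 31°C)
First 9 bases: GGAGCCCCC → Tm = 34°C (≥ 31°C)
Since every base adds ≥2°C, Tm only increases with n, so the threshold is first crossed at n = 9.

n = 9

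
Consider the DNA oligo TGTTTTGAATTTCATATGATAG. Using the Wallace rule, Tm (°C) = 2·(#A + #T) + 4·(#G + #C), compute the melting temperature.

54°C

Scanning the sequence gives G=4, A=6, C=1, T=11.
AT pairs contribute 17, GC pairs contribute 5.
Tm = 2×17 + 4×5 = 54°C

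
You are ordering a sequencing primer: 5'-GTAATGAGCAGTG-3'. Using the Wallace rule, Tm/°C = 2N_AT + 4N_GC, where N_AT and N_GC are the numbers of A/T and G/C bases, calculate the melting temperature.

38°C

A=4, G=5, C=1, T=3
So N_AT = 7 and N_GC = 6.
Tm = 2×7 + 4×6 = 38°C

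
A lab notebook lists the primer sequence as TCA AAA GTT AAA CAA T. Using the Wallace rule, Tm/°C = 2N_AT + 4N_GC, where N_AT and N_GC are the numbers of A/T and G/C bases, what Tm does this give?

38°C

G=1, A=9, T=4, C=2
A+T = 13, G+C = 3
Tm = 4·3 + 2·13 = 12 + 26 = 38°C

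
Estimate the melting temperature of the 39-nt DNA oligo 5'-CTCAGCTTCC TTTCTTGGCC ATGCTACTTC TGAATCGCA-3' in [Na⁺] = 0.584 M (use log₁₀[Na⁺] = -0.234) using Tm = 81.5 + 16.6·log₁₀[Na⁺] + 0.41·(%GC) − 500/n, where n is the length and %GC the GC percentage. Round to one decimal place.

Length n = 39. Scanning the sequence gives C=13, G=6, A=6, T=14.
G+C = 19, so %GC = 19/39 × 100 = 48.718%
Salt term: 16.6 × (-0.234) = -3.884
GC term: 0.41 × 48.718 = 19.974; length term: −500/39 = −12.821
Tm = 81.5 + (-3.884) + 19.974 − 12.821 = 84.769 → 84.8°C

84.8°C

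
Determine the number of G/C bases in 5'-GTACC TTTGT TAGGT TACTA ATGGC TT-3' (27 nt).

10

Counting bases: C=4, T=12, G=6, A=5
G+C = 6 + 4 = 10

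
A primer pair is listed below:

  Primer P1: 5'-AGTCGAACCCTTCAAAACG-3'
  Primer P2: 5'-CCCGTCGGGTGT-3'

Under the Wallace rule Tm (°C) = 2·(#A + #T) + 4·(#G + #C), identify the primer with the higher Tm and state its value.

Primer P1, 56°C

Primer P1: A+T=10, G+C=9 → Tm = 2(10)+4(9) = 56°C
Primer P2: A+T=3, G+C=9 → Tm = 2(3)+4(9) = 42°C
56°C vs 42°C → primer P1 is higher.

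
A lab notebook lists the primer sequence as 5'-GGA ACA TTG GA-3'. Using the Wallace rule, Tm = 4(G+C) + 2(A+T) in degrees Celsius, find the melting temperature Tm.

32°C

Scanning the sequence gives T=2, A=4, G=4, C=1.
AT pairs contribute 6, GC pairs contribute 5.
Tm = 4·5 + 2·6 = 20 + 12 = 32°C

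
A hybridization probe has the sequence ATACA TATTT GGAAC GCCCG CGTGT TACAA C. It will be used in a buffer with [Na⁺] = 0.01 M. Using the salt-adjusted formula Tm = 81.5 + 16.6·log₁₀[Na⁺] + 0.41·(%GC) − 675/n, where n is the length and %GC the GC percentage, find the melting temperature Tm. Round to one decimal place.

45.0°C

Length n = 31. Counting bases: G=6, A=9, C=8, T=8
G+C = 14, so %GC = 14/31 × 100 = 45.161%
Salt term: 16.6 × (-2) = -33.2
GC term: 0.41 × 45.161 = 18.516; length term: −675/31 = −21.774
Tm = 81.5 + (-33.2) + 18.516 − 21.774 = 45.042 → 45.0°C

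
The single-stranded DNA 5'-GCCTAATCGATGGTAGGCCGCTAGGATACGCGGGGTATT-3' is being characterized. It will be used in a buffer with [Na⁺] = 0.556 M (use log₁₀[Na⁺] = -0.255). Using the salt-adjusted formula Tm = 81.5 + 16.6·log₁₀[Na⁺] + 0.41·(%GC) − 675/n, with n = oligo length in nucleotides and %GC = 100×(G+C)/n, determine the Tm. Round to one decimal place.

83.1°C

Length n = 39. Base counts: T=9, A=8, G=14, C=8
G+C = 22, so %GC = 22/39 × 100 = 56.41%
Salt term: 16.6 × (-0.255) = -4.233
GC term: 0.41 × 56.41 = 23.128; length term: −675/39 = −17.308
Tm = 81.5 + (-4.233) + 23.128 − 17.308 = 83.087 → 83.1°C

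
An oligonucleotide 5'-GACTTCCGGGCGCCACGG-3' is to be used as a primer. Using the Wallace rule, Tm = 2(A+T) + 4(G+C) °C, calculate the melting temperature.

T=2, C=7, A=2, G=7
A+T = 4, G+C = 14
Tm = 2×4 + 4×14 = 64°C

64°C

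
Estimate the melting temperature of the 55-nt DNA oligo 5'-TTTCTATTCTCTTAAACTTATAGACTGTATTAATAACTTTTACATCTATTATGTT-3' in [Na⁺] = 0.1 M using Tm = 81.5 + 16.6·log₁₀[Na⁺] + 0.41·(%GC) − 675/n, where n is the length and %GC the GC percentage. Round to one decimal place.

60.8°C

Length n = 55. Counting bases: T=28, A=16, G=3, C=8
G+C = 11, so %GC = 11/55 × 100 = 20%
Salt term: 16.6 × (-1) = -16.6
GC term: 0.41 × 20 = 8.2; length term: −675/55 = −12.273
Tm = 81.5 + (-16.6) + 8.2 − 12.273 = 60.827 → 60.8°C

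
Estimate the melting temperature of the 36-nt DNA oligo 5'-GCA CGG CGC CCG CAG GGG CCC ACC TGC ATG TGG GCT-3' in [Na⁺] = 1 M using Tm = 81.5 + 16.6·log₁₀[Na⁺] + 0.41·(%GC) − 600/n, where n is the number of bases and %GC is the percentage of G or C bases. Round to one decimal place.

96.7°C

Length n = 36. Counting bases: T=4, C=14, A=4, G=14
G+C = 28, so %GC = 28/36 × 100 = 77.778%
Salt term: 16.6 × (0) = 0
GC term: 0.41 × 77.778 = 31.889; length term: −600/36 = −16.667
Tm = 81.5 + (0) + 31.889 − 16.667 = 96.722 → 96.7°C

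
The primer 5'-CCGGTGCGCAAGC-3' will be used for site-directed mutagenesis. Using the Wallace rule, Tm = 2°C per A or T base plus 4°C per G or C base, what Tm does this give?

46°C

Scanning the sequence gives A=2, T=1, G=5, C=5.
A+T = 3, G+C = 10
Tm = 4·10 + 2·3 = 40 + 6 = 46°C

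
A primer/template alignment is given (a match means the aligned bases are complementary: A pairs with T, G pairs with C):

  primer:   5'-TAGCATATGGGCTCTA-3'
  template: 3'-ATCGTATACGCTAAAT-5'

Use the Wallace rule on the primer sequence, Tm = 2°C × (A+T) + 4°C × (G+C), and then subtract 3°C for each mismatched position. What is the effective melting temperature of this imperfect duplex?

37°C

Primer base counts: A=4, T=5, G=4, C=3 → A+T=9, G+C=7
Perfect-match Tm = 2(9) + 4(7) = 18 + 28 = 46°C
Mismatches (positions where the bases are not complementary): 3 (at positions 10, 12, 14)
Effective Tm = 46 − 3×3 = 46 − 9 = 37°C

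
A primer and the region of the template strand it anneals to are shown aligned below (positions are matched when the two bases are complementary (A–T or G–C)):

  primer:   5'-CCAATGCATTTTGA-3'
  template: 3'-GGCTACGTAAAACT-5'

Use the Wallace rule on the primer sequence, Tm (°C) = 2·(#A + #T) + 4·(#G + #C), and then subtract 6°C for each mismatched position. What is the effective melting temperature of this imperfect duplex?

32°C

Primer base counts: A=4, T=5, G=2, C=3 → A+T=9, G+C=5
Perfect-match Tm = 2(9) + 4(5) = 18 + 20 = 38°C
Mismatches (positions where the bases are not complementary): 1 (at position 3)
Effective Tm = 38 − 1×6 = 38 − 6 = 32°C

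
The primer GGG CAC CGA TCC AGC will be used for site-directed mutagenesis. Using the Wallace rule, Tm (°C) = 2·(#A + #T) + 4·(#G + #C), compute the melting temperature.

Counting bases: A=3, C=6, G=5, T=1
A+T = 4, G+C = 11
Tm = 2(4) + 4(11) = 8 + 44 = 52°C

52°C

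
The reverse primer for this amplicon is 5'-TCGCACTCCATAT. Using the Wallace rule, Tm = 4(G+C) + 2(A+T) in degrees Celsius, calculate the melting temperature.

Counting bases: T=4, A=3, G=1, C=5
A+T = 7, G+C = 6
Tm = 4·6 + 2·7 = 24 + 14 = 38°C

38°C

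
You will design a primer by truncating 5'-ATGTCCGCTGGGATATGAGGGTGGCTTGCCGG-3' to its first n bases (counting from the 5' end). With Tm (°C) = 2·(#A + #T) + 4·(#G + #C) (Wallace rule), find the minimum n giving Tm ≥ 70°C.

First 22 bases: ATGTCCGCTGGGATATGAGGGT → Tm = 68°C (< 70°C)
First 23 bases: ATGTCCGCTGGGATATGAGGGTG → Tm = 72°C (≥ 70°C)
Since every base adds ≥2°C, Tm only increases with n, so the threshold is first crossed at n = 23.

n = 23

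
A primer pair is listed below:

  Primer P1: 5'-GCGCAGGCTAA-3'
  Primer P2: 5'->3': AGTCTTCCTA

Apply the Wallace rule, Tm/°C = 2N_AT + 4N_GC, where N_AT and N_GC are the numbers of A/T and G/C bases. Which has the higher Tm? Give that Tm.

Primer P1, 36°C

Primer P1: A+T=4, G+C=7 → Tm = 2(4)+4(7) = 36°C
Primer P2: A+T=6, G+C=4 → Tm = 2(6)+4(4) = 28°C
36°C vs 28°C → primer P1 is higher.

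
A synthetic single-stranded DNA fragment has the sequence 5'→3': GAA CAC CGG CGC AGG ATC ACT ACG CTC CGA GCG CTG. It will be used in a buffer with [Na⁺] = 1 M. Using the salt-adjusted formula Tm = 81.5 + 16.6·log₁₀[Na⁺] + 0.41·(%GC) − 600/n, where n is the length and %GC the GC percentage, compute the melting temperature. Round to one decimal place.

Length n = 36. Base counts: C=13, G=11, A=8, T=4
G+C = 24, so %GC = 24/36 × 100 = 66.667%
Salt term: 16.6 × (0) = 0
GC term: 0.41 × 66.667 = 27.333; length term: −600/36 = −16.667
Tm = 81.5 + (0) + 27.333 − 16.667 = 92.166 → 92.2°C

92.2°C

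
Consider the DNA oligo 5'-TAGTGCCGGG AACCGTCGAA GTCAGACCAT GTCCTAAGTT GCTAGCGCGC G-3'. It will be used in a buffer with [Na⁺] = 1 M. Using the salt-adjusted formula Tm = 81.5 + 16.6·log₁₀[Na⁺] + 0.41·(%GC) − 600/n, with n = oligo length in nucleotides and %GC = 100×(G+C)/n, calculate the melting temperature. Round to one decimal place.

Length n = 51. Scanning the sequence gives C=14, G=16, T=10, A=11.
G+C = 30, so %GC = 30/51 × 100 = 58.824%
Salt term: 16.6 × (0) = 0
GC term: 0.41 × 58.824 = 24.118; length term: −600/51 = −11.765
Tm = 81.5 + (0) + 24.118 − 11.765 = 93.853 → 93.9°C

93.9°C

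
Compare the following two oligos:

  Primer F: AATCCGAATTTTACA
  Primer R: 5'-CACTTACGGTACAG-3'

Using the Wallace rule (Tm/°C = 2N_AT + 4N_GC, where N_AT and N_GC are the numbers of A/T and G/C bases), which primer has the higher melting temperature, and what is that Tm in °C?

Primer R, 42°C

Primer F: A+T=11, G+C=4 → Tm = 2(11)+4(4) = 38°C
Primer R: A+T=7, G+C=7 → Tm = 2(7)+4(7) = 42°C
38°C vs 42°C → primer R is higher.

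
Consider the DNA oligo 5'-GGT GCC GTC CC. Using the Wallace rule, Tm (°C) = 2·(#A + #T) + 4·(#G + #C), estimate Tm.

40°C

Counting bases: T=2, A=0, G=4, C=5
So N_AT = 2 and N_GC = 9.
Tm = 2×2 + 4×9 = 40°C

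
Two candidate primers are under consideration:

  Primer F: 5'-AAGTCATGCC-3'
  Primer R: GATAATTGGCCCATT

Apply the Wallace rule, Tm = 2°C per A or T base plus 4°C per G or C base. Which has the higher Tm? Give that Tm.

Primer F: A+T=5, G+C=5 → Tm = 2(5)+4(5) = 30°C
Primer R: A+T=9, G+C=6 → Tm = 2(9)+4(6) = 42°C
30°C vs 42°C → primer R is higher.

Primer R, 42°C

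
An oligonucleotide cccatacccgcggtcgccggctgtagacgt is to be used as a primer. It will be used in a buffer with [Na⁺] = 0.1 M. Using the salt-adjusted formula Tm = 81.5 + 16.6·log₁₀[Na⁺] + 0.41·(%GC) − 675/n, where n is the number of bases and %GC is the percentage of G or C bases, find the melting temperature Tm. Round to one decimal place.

Length n = 30. C=12, T=5, A=4, G=9
G+C = 21, so %GC = 21/30 × 100 = 70%
Salt term: 16.6 × (-1) = -16.6
GC term: 0.41 × 70 = 28.7; length term: −675/30 = −22.5
Tm = 81.5 + (-16.6) + 28.7 − 22.5 = 71.1 → 71.1°C

71.1°C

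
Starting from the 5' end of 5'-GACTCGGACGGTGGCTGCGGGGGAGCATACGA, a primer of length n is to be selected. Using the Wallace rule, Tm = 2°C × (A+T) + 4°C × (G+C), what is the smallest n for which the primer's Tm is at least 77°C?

n = 22

First 21 bases: GACTCGGACGGTGGCTGCGGG → Tm = 74°C (< 77°C)
First 22 bases: GACTCGGACGGTGGCTGCGGGG → Tm = 78°C (≥ 77°C)
Since every base adds ≥2°C, Tm only increases with n, so the threshold is first crossed at n = 22.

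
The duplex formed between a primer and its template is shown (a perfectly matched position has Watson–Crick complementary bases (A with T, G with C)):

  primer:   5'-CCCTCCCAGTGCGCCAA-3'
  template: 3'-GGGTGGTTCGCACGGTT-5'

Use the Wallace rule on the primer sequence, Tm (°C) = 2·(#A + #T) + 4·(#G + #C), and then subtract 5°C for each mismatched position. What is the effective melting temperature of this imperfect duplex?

38°C

Primer base counts: A=3, T=2, G=3, C=9 → A+T=5, G+C=12
Perfect-match Tm = 2(5) + 4(12) = 10 + 48 = 58°C
Mismatches (positions where the bases are not complementary): 4 (at positions 4, 7, 10, 12)
Effective Tm = 58 − 4×5 = 58 − 20 = 38°C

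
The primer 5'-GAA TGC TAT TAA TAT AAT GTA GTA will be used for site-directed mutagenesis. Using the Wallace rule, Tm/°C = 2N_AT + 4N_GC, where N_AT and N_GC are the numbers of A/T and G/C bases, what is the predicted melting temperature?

G=4, T=9, C=1, A=10
A+T = 19, G+C = 5
Tm = 2×19 + 4×5 = 58°C

58°C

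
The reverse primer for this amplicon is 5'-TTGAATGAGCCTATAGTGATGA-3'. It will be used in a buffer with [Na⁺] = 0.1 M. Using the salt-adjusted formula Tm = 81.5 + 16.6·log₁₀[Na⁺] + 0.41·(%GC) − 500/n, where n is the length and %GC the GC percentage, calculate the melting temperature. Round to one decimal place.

Length n = 22. Base counts: T=7, C=2, A=7, G=6
G+C = 8, so %GC = 8/22 × 100 = 36.364%
Salt term: 16.6 × (-1) = -16.6
GC term: 0.41 × 36.364 = 14.909; length term: −500/22 = −22.727
Tm = 81.5 + (-16.6) + 14.909 − 22.727 = 57.082 → 57.1°C

57.1°C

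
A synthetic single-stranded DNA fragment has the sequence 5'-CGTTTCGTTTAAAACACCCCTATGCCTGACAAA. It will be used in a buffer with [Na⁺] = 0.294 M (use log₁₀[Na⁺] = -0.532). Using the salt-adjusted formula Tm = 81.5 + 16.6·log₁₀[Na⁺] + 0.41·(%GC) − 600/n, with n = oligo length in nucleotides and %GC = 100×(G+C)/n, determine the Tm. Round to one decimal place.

Length n = 33. Base counts: G=4, C=10, A=10, T=9
G+C = 14, so %GC = 14/33 × 100 = 42.424%
Salt term: 16.6 × (-0.532) = -8.831
GC term: 0.41 × 42.424 = 17.394; length term: −600/33 = −18.182
Tm = 81.5 + (-8.831) + 17.394 − 18.182 = 71.881 → 71.9°C

71.9°C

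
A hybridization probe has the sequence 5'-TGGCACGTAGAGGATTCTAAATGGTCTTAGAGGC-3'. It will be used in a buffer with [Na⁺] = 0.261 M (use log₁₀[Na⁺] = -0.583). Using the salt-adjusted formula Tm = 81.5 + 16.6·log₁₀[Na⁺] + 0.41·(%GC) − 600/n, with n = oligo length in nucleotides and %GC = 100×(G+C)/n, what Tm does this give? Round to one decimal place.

73.5°C

Length n = 34. Counting bases: G=11, C=5, T=9, A=9
G+C = 16, so %GC = 16/34 × 100 = 47.059%
Salt term: 16.6 × (-0.583) = -9.678
GC term: 0.41 × 47.059 = 19.294; length term: −600/34 = −17.647
Tm = 81.5 + (-9.678) + 19.294 − 17.647 = 73.469 → 73.5°C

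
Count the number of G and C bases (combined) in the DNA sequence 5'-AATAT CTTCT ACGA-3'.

Scanning the sequence gives C=3, A=5, T=5, G=1.
G+C = 1 + 3 = 4

4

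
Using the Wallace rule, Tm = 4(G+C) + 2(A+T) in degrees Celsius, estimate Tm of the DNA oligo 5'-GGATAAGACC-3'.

30°C

Base counts: T=1, C=2, G=3, A=4
A+T = 5, G+C = 5
Tm = 2×5 + 4×5 = 30°C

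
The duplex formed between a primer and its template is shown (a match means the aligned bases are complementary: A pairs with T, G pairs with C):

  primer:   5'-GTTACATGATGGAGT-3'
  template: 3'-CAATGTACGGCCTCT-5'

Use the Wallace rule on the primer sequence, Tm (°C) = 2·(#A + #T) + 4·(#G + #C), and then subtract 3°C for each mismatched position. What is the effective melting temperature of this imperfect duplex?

Primer base counts: A=4, T=5, G=5, C=1 → A+T=9, G+C=6
Perfect-match Tm = 2(9) + 4(6) = 18 + 24 = 42°C
Mismatches (positions where the bases are not complementary): 3 (at positions 9, 10, 15)
Effective Tm = 42 − 3×3 = 42 − 9 = 33°C

33°C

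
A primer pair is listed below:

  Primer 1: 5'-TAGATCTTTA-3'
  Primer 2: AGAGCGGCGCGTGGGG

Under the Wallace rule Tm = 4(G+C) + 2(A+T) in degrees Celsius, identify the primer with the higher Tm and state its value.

Primer 1: A+T=8, G+C=2 → Tm = 2(8)+4(2) = 24°C
Primer 2: A+T=3, G+C=13 → Tm = 2(3)+4(13) = 58°C
24°C vs 58°C → primer 2 is higher.

Primer 2, 58°C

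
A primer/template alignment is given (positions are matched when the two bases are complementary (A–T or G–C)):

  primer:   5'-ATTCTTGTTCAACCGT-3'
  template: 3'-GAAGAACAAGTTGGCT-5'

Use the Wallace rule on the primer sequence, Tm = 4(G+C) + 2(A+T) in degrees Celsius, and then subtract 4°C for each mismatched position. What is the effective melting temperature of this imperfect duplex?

Primer base counts: A=3, T=7, G=2, C=4 → A+T=10, G+C=6
Perfect-match Tm = 2(10) + 4(6) = 20 + 24 = 44°C
Mismatches (positions where the bases are not complementary): 2 (at positions 1, 16)
Effective Tm = 44 − 2×4 = 44 − 8 = 36°C

36°C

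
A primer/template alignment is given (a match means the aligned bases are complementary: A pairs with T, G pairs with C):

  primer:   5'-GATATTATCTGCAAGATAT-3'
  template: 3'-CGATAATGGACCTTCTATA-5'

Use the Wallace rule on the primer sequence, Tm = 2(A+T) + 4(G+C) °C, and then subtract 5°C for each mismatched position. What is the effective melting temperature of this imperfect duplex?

Primer base counts: A=7, T=7, G=3, C=2 → A+T=14, G+C=5
Perfect-match Tm = 2(14) + 4(5) = 28 + 20 = 48°C
Mismatches (positions where the bases are not complementary): 3 (at positions 2, 8, 12)
Effective Tm = 48 − 3×5 = 48 − 15 = 33°C

33°C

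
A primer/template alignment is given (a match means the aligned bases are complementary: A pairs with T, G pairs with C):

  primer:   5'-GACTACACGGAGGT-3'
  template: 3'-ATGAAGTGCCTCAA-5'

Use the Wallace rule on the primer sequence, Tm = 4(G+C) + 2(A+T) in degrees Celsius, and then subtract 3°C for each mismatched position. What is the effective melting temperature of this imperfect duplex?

35°C

Primer base counts: A=4, T=2, G=5, C=3 → A+T=6, G+C=8
Perfect-match Tm = 2(6) + 4(8) = 12 + 32 = 44°C
Mismatches (positions where the bases are not complementary): 3 (at positions 1, 5, 13)
Effective Tm = 44 − 3×3 = 44 − 9 = 35°C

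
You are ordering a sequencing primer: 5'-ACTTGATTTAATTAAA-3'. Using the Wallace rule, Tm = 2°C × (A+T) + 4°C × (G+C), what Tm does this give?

Counting bases: A=7, C=1, T=7, G=1
A+T = 14, G+C = 2
Tm = 4·2 + 2·14 = 8 + 28 = 36°C

36°C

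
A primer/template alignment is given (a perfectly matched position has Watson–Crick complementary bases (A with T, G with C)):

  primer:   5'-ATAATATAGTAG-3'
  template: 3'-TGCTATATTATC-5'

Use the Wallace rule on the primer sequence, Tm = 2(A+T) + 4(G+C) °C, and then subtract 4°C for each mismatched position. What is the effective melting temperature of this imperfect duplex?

Primer base counts: A=6, T=4, G=2, C=0 → A+T=10, G+C=2
Perfect-match Tm = 2(10) + 4(2) = 20 + 8 = 28°C
Mismatches (positions where the bases are not complementary): 3 (at positions 2, 3, 9)
Effective Tm = 28 − 3×4 = 28 − 12 = 16°C

16°C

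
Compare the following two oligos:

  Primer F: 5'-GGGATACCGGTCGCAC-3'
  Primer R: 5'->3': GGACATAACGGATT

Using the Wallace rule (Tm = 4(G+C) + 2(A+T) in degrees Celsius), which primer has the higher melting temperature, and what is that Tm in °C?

Primer F: A+T=5, G+C=11 → Tm = 2(5)+4(11) = 54°C
Primer R: A+T=8, G+C=6 → Tm = 2(8)+4(6) = 40°C
54°C vs 40°C → primer F is higher.

Primer F, 54°C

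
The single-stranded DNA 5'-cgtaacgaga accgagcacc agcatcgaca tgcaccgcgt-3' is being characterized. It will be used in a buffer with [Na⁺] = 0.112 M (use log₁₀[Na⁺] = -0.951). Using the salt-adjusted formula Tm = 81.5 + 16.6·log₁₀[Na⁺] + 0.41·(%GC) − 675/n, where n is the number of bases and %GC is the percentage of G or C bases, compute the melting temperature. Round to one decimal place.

Length n = 40. Scanning the sequence gives T=4, A=12, G=10, C=14.
G+C = 24, so %GC = 24/40 × 100 = 60%
Salt term: 16.6 × (-0.951) = -15.787
GC term: 0.41 × 60 = 24.6; length term: −675/40 = −16.875
Tm = 81.5 + (-15.787) + 24.6 − 16.875 = 73.438 → 73.4°C

73.4°C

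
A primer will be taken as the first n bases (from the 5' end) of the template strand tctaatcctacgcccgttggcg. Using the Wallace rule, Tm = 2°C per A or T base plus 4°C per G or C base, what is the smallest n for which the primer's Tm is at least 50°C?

n = 16

First 15 bases: TCTAATCCTACGCCC → Tm = 46°C (< 50°C)
First 16 bases: TCTAATCCTACGCCCG → Tm = 50°C (≥ 50°C)
Since every base adds ≥2°C, Tm only increases with n, so the threshold is first crossed at n = 16.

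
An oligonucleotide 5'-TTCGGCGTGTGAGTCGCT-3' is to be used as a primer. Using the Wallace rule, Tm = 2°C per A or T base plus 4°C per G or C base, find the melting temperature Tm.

58°C

A=1, G=7, T=6, C=4
So N_AT = 7 and N_GC = 11.
Tm = 4·11 + 2·7 = 44 + 14 = 58°C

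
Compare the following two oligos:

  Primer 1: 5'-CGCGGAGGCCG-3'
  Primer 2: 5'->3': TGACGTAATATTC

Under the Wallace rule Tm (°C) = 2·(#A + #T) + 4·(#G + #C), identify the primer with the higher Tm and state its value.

Primer 1: A+T=1, G+C=10 → Tm = 2(1)+4(10) = 42°C
Primer 2: A+T=9, G+C=4 → Tm = 2(9)+4(4) = 34°C
42°C vs 34°C → primer 1 is higher.

Primer 1, 42°C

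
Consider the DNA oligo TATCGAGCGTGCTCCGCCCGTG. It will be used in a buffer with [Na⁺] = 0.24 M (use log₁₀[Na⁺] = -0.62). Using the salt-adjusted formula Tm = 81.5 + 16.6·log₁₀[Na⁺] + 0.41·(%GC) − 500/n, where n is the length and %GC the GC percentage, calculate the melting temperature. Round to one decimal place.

Length n = 22. Scanning the sequence gives G=7, C=8, A=2, T=5.
G+C = 15, so %GC = 15/22 × 100 = 68.182%
Salt term: 16.6 × (-0.62) = -10.292
GC term: 0.41 × 68.182 = 27.955; length term: −500/22 = −22.727
Tm = 81.5 + (-10.292) + 27.955 − 22.727 = 76.436 → 76.4°C

76.4°C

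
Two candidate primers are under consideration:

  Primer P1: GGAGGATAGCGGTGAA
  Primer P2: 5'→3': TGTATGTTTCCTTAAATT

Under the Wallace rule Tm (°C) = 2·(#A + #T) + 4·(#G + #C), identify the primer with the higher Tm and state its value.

Primer P1, 50°C

Primer P1: A+T=7, G+C=9 → Tm = 2(7)+4(9) = 50°C
Primer P2: A+T=14, G+C=4 → Tm = 2(14)+4(4) = 44°C
50°C vs 44°C → primer P1 is higher.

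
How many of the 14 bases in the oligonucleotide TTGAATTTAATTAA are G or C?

1

Counting bases: G=1, T=7, C=0, A=6
G+C = 1 + 0 = 1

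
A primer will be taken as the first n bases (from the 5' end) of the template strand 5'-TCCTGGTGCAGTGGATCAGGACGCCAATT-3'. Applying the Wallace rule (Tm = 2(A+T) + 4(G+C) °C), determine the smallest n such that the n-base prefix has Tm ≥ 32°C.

n = 10

First 9 bases: TCCTGGTGC → Tm = 30°C (< 32°C)
First 10 bases: TCCTGGTGCA → Tm = 32°C (≥ 32°C)
Each additional base adds 2°C (A/T) or 4°C (G/C), so Tm is non-decreasing in n; n = 10 is the first length to reach 32°C.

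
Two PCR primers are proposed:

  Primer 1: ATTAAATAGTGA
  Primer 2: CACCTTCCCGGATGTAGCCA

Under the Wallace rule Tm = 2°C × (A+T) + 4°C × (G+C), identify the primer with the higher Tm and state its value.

Primer 2, 64°C

Primer 1: A+T=10, G+C=2 → Tm = 2(10)+4(2) = 28°C
Primer 2: A+T=8, G+C=12 → Tm = 2(8)+4(12) = 64°C
28°C vs 64°C → primer 2 is higher.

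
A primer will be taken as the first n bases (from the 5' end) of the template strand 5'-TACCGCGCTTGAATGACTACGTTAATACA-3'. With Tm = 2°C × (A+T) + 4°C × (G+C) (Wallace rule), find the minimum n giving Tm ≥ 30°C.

First 8 bases: TACCGCGC → Tm = 28°C (< 30°C)
First 9 bases: TACCGCGCT → Tm = 30°C (≥ 30°C)
Since every base adds ≥2°C, Tm only increases with n, so the threshold is first crossed at n = 9.

n = 9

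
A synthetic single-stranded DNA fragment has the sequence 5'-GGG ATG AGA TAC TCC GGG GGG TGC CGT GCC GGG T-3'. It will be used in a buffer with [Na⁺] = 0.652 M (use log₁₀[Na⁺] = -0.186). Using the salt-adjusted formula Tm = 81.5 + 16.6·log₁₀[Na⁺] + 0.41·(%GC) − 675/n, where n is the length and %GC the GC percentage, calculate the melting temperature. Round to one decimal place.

Length n = 34. Scanning the sequence gives T=6, C=7, G=17, A=4.
G+C = 24, so %GC = 24/34 × 100 = 70.588%
Salt term: 16.6 × (-0.186) = -3.088
GC term: 0.41 × 70.588 = 28.941; length term: −675/34 = −19.853
Tm = 81.5 + (-3.088) + 28.941 − 19.853 = 87.5 → 87.5°C

87.5°C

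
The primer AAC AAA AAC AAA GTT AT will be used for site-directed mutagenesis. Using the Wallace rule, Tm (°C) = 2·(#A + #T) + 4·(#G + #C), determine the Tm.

G=1, A=11, C=2, T=3
A+T = 14, G+C = 3
Tm = 2×14 + 4×3 = 40°C

40°C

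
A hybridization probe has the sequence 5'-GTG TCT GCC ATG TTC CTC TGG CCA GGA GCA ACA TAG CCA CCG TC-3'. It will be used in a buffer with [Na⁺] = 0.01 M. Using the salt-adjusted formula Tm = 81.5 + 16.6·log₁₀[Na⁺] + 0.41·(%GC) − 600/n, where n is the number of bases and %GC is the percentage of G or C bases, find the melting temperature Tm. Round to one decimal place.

Length n = 44. G=11, T=10, C=15, A=8
G+C = 26, so %GC = 26/44 × 100 = 59.091%
Salt term: 16.6 × (-2) = -33.2
GC term: 0.41 × 59.091 = 24.227; length term: −600/44 = −13.636
Tm = 81.5 + (-33.2) + 24.227 − 13.636 = 58.891 → 58.9°C

58.9°C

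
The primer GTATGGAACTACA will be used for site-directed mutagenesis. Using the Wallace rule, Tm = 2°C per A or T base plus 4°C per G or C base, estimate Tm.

36°C

C=2, A=5, T=3, G=3
So N_AT = 8 and N_GC = 5.
Tm = 2(8) + 4(5) = 16 + 20 = 36°C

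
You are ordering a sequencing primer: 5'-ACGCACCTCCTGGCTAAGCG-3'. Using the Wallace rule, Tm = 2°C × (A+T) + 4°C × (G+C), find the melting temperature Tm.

Counting bases: C=8, T=3, G=5, A=4
So N_AT = 7 and N_GC = 13.
Tm = 2(7) + 4(13) = 14 + 52 = 66°C

66°C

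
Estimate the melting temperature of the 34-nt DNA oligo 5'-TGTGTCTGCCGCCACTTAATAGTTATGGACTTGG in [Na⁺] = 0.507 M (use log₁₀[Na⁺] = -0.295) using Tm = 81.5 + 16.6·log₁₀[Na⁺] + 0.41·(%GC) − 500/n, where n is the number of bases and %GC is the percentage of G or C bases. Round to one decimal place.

Length n = 34. A=6, C=7, G=9, T=12
G+C = 16, so %GC = 16/34 × 100 = 47.059%
Salt term: 16.6 × (-0.295) = -4.897
GC term: 0.41 × 47.059 = 19.294; length term: −500/34 = −14.706
Tm = 81.5 + (-4.897) + 19.294 − 14.706 = 81.191 → 81.2°C

81.2°C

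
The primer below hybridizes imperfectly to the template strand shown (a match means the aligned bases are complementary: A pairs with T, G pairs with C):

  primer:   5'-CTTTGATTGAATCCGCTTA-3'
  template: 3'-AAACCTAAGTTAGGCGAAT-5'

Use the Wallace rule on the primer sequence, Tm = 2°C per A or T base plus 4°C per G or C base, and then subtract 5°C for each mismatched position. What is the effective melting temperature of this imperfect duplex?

Primer base counts: A=4, T=8, G=3, C=4 → A+T=12, G+C=7
Perfect-match Tm = 2(12) + 4(7) = 24 + 28 = 52°C
Mismatches (positions where the bases are not complementary): 3 (at positions 1, 4, 9)
Effective Tm = 52 − 3×5 = 52 − 15 = 37°C

37°C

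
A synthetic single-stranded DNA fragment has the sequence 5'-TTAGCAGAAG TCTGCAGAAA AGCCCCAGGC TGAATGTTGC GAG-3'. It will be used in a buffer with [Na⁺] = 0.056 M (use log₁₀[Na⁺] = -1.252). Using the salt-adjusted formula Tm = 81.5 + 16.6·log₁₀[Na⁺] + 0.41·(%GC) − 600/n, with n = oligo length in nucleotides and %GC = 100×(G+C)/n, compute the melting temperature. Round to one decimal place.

67.7°C

Length n = 43. Counting bases: C=9, G=13, A=13, T=8
G+C = 22, so %GC = 22/43 × 100 = 51.163%
Salt term: 16.6 × (-1.252) = -20.783
GC term: 0.41 × 51.163 = 20.977; length term: −600/43 = −13.953
Tm = 81.5 + (-20.783) + 20.977 − 13.953 = 67.741 → 67.7°C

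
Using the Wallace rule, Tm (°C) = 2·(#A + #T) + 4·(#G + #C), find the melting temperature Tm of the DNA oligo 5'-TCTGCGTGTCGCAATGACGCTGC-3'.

Scanning the sequence gives T=6, G=7, C=7, A=3.
A+T = 9, G+C = 14
Tm = 2×9 + 4×14 = 74°C

74°C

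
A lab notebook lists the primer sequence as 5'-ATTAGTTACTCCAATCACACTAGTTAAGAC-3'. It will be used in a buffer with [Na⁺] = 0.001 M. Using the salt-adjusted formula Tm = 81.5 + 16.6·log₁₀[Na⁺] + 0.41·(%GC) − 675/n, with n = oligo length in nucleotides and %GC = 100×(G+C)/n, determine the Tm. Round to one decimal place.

Length n = 30. Counting bases: T=9, C=7, A=11, G=3
G+C = 10, so %GC = 10/30 × 100 = 33.333%
Salt term: 16.6 × (-3) = -49.8
GC term: 0.41 × 33.333 = 13.667; length term: −675/30 = −22.5
Tm = 81.5 + (-49.8) + 13.667 − 22.5 = 22.867 → 22.9°C

22.9°C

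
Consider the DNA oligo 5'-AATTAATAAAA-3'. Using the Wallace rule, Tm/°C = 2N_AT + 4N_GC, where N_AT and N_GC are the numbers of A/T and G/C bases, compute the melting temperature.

22°C

Scanning the sequence gives G=0, A=8, C=0, T=3.
A+T = 11, G+C = 0
Tm = 2(11) + 4(0) = 22 + 0 = 22°C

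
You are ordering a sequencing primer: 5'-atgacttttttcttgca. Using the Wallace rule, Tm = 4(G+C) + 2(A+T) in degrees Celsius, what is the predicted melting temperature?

44°C

Base counts: G=2, C=3, T=9, A=3
AT pairs contribute 12, GC pairs contribute 5.
Tm = 2×12 + 4×5 = 44°C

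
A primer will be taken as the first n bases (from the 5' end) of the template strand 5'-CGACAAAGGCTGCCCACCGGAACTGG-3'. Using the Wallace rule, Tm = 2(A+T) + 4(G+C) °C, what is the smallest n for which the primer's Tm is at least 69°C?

First 20 bases: CGACAAAGGCTGCCCACCGG → Tm = 68°C (< 69°C)
First 21 bases: CGACAAAGGCTGCCCACCGGA → Tm = 70°C (≥ 69°C)
Since every base adds ≥2°C, Tm only increases with n, so the threshold is first crossed at n = 21.

n = 21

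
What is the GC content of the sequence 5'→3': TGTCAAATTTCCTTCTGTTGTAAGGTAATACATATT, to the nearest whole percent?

28%

G=5, C=5, A=10, T=16
G+C = 5 + 5 = 10 out of 36 bases
%GC = 10/36 × 100 = 27.78% ≈ 28%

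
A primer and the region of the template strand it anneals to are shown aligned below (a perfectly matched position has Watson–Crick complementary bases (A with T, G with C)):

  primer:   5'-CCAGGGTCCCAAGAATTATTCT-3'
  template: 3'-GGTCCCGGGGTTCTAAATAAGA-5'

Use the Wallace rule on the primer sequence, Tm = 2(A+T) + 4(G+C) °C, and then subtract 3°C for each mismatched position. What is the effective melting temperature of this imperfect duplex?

Primer base counts: A=6, T=6, G=4, C=6 → A+T=12, G+C=10
Perfect-match Tm = 2(12) + 4(10) = 24 + 40 = 64°C
Mismatches (positions where the bases are not complementary): 2 (at positions 7, 15)
Effective Tm = 64 − 2×3 = 64 − 6 = 58°C

58°C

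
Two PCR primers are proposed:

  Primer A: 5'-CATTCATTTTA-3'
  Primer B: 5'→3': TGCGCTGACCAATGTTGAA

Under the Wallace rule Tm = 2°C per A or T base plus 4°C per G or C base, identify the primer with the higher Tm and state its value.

Primer A: A+T=9, G+C=2 → Tm = 2(9)+4(2) = 26°C
Primer B: A+T=10, G+C=9 → Tm = 2(10)+4(9) = 56°C
26°C vs 56°C → primer B is higher.

Primer B, 56°C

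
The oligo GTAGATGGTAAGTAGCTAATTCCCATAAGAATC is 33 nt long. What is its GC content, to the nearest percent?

36%

Counting bases: C=5, T=9, A=12, G=7
G+C = 7 + 5 = 12 out of 33 bases
%GC = 12/33 × 100 = 36.36% ≈ 36%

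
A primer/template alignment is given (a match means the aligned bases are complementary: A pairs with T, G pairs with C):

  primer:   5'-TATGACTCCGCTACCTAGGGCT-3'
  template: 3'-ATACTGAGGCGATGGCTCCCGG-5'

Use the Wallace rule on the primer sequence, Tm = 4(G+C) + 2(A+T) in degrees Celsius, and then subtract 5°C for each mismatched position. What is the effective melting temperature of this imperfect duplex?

58°C

Primer base counts: A=4, T=6, G=5, C=7 → A+T=10, G+C=12
Perfect-match Tm = 2(10) + 4(12) = 20 + 48 = 68°C
Mismatches (positions where the bases are not complementary): 2 (at positions 16, 22)
Effective Tm = 68 − 2×5 = 68 − 10 = 58°C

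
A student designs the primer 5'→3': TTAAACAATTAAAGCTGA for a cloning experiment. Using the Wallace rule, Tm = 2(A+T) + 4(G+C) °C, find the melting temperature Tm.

44°C

A=9, C=2, T=5, G=2
A+T = 14, G+C = 4
Tm = 2(14) + 4(4) = 28 + 16 = 44°C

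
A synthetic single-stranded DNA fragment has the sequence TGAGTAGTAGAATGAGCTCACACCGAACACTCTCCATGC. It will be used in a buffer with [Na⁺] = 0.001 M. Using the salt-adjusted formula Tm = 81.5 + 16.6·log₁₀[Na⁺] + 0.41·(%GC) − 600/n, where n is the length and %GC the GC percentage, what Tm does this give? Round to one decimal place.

Length n = 39. Scanning the sequence gives G=8, C=11, T=8, A=12.
G+C = 19, so %GC = 19/39 × 100 = 48.718%
Salt term: 16.6 × (-3) = -49.8
GC term: 0.41 × 48.718 = 19.974; length term: −600/39 = −15.385
Tm = 81.5 + (-49.8) + 19.974 − 15.385 = 36.289 → 36.3°C

36.3°C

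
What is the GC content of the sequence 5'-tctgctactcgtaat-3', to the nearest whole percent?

G=2, T=6, A=3, C=4
G+C = 2 + 4 = 6 out of 15 bases
%GC = 6/15 × 100 = 40% ≈ 40%

40%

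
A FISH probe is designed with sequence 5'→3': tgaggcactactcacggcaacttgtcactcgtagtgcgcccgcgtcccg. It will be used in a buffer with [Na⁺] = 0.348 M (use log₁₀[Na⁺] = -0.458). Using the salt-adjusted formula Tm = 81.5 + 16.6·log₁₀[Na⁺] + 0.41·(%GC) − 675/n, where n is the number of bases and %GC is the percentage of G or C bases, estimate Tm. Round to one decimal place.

86.1°C

Length n = 49. Base counts: G=13, T=10, A=8, C=18
G+C = 31, so %GC = 31/49 × 100 = 63.265%
Salt term: 16.6 × (-0.458) = -7.603
GC term: 0.41 × 63.265 = 25.939; length term: −675/49 = −13.776
Tm = 81.5 + (-7.603) + 25.939 − 13.776 = 86.06 → 86.1°C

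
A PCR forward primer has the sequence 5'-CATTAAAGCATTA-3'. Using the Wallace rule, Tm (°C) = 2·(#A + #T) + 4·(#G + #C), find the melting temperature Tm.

T=4, C=2, A=6, G=1
AT pairs contribute 10, GC pairs contribute 3.
Tm = 4·3 + 2·10 = 12 + 20 = 32°C

32°C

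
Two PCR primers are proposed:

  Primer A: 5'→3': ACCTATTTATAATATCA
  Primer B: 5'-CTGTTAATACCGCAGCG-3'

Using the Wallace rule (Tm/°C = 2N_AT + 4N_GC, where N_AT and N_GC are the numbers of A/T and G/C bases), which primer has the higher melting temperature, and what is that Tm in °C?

Primer B, 52°C

Primer A: A+T=14, G+C=3 → Tm = 2(14)+4(3) = 40°C
Primer B: A+T=8, G+C=9 → Tm = 2(8)+4(9) = 52°C
40°C vs 52°C → primer B is higher.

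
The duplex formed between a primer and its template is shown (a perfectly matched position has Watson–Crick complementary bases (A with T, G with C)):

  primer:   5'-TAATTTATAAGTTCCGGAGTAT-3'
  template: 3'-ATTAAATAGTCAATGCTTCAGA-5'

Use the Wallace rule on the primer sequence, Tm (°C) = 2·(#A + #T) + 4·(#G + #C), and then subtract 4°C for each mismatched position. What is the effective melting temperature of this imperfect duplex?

40°C

Primer base counts: A=7, T=9, G=4, C=2 → A+T=16, G+C=6
Perfect-match Tm = 2(16) + 4(6) = 32 + 24 = 56°C
Mismatches (positions where the bases are not complementary): 4 (at positions 9, 14, 17, 21)
Effective Tm = 56 − 4×4 = 56 − 16 = 40°C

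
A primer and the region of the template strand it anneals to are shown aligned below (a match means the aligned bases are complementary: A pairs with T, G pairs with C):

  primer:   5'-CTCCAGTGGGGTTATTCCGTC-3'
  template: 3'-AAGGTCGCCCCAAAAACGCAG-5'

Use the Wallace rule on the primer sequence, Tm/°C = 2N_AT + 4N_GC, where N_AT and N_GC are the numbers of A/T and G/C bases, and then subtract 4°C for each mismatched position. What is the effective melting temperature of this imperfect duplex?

50°C

Primer base counts: A=2, T=7, G=6, C=6 → A+T=9, G+C=12
Perfect-match Tm = 2(9) + 4(12) = 18 + 48 = 66°C
Mismatches (positions where the bases are not complementary): 4 (at positions 1, 7, 14, 17)
Effective Tm = 66 − 4×4 = 66 − 16 = 50°C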